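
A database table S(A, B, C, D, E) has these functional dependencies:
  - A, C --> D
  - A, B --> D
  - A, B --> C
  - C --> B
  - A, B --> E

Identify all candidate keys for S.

Attributes never on any right-hand side: {A} — every candidate key must contain it.
{A, B}⁺ = {A, B, C, D, E}, which is every attribute, so {A, B} is a candidate key.
{A, C}⁺ = {A, B, C, D, E}, which is every attribute, so {A, C} is a candidate key.
No proper subset of any of these is a key, and no other minimal superkey exists.

{A, B}, {A, C}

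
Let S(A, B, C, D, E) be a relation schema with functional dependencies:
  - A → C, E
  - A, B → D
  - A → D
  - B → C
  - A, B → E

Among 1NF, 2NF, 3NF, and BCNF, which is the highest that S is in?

1NF

Candidate key: {A, B}. Prime attributes: {A, B}.
For A → C, E we have {A}⁺ = {A, C, D, E}; {A} is not a superkey, so BCNF fails.
Because {C, E} are non-prime and the left side of A → C, E is not a superkey, the relation is not in 3NF.
Since {A} ⊂ {A, B} and {A}⁺ ⊇ {C, D, E} with {C, D, E} non-prime, there is a partial dependency; 2NF fails.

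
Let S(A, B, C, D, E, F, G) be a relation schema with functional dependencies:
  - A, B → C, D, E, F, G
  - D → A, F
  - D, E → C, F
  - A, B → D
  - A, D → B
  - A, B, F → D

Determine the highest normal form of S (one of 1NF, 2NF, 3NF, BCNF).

Candidate keys: {A, B}, {D}. Prime attributes: {A, B, D}.
Every FD has a superkey on the left, so the relation is in BCNF.

BCNF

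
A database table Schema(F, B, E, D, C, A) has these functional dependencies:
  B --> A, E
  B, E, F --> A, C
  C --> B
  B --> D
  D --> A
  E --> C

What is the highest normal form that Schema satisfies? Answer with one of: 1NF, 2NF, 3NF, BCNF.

1NF

Candidate keys: {B, F}, {C, F}, {E, F}. Prime attributes: {B, C, E, F}.
B --> A, E breaks BCNF: {B}⁺ = {A, B, C, D, E}, so {B} is not a superkey.
Because {A} is non-prime and the left side of B --> A, E is not a superkey, the relation is not in 3NF.
{B} is a proper subset of the key {B, F}, and {B}⁺ contains the non-prime attributes {A, D} — a partial dependency, so 2NF is violated.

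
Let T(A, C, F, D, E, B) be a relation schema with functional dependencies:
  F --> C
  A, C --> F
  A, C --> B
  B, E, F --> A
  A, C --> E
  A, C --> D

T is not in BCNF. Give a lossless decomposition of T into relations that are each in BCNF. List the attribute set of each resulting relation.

Candidate keys of the original relation: {A, C}, {A, F}, {B, E, F}.
In {A, B, C, D, E, F}, {F} is not a superkey ({F}⁺ restricted to this set is {C, F}), so split on F --> C into {C, F} and {A, B, D, E, F}.
{C, F} is in BCNF.
{A, B, D, E, F} is in BCNF.

{A, B, D, E, F}; {C, F}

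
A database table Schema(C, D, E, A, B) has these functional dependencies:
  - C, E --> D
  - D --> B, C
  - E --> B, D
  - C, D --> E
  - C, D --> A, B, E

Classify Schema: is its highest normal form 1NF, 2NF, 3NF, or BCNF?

Candidate keys: {D}, {E}. Prime attributes: {D, E}.
The left-hand side of every FD is a superkey, so BCNF is satisfied.

BCNF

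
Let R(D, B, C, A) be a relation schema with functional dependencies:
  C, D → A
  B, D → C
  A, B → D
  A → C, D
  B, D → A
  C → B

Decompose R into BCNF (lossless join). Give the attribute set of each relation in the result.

Candidate keys of the original relation: {A}, {B, D}, {C, D}.
In {A, B, C, D}, {C} is not a superkey ({C}⁺ restricted to this set is {B, C}), so split on C → B into {B, C} and {A, C, D}.
{B, C}: every determinant is a superkey — BCNF.
{A, C, D}: every determinant is a superkey — BCNF.

{A, C, D}; {B, C}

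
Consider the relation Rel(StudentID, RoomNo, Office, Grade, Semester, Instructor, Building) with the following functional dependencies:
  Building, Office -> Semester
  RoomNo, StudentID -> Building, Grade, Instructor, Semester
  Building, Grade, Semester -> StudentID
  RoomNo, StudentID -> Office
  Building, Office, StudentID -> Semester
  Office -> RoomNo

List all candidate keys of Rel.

Closure of {Office, StudentID} is {Building, Grade, Instructor, Office, RoomNo, Semester, StudentID}, the whole schema; {Office, StudentID} is a candidate key.
Closure of {RoomNo, StudentID} is {Building, Grade, Instructor, Office, RoomNo, Semester, StudentID}, the whole schema; {RoomNo, StudentID} is a candidate key.
Closure of {Building, Grade, Office} is {Building, Grade, Instructor, Office, RoomNo, Semester, StudentID}, the whole schema; {Building, Grade, Office} is a candidate key.
Closure of {Building, Grade, RoomNo, Semester} is {Building, Grade, Instructor, Office, RoomNo, Semester, StudentID}, the whole schema; {Building, Grade, RoomNo, Semester} is a candidate key.
These are minimal and exhaustive — every other superkey contains one of them.

{Building, Grade, Office}, {Building, Grade, RoomNo, Semester}, {Office, StudentID}, {RoomNo, StudentID}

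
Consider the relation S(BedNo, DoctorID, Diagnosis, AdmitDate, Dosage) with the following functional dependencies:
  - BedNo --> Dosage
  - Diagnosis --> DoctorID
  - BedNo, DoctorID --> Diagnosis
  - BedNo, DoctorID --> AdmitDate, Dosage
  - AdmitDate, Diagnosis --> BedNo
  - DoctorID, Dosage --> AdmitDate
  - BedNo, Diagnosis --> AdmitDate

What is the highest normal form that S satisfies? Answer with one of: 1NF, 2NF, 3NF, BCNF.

Candidate keys: {AdmitDate, Diagnosis}, {BedNo, Diagnosis}, {BedNo, DoctorID}, {Diagnosis, Dosage}. Prime attributes: {AdmitDate, BedNo, Diagnosis, DoctorID, Dosage}.
BedNo --> Dosage breaks BCNF: {BedNo}⁺ = {BedNo, Dosage}, so {BedNo} is not a superkey.
Its right-hand attributes {Dosage} are all prime, as are those of every other non-superkey FD — the relation is in 3NF.

3NF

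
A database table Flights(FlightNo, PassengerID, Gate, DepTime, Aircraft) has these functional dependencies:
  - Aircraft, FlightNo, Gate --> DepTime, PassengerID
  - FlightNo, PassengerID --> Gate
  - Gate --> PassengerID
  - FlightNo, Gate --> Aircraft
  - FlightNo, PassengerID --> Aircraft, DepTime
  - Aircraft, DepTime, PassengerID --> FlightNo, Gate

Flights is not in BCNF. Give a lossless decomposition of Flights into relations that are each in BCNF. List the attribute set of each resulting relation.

Candidate keys of the original relation: {Aircraft, DepTime, Gate}, {Aircraft, DepTime, PassengerID}, {FlightNo, Gate}, {FlightNo, PassengerID}.
{Aircraft, DepTime, FlightNo, Gate, PassengerID}: {Gate} determines {Gate, PassengerID} here but is not a superkey — split on Gate --> PassengerID, giving {Gate, PassengerID} and {Aircraft, DepTime, FlightNo, Gate}.
{Gate, PassengerID} is in BCNF.
{Aircraft, DepTime, FlightNo, Gate} is in BCNF.

{Aircraft, DepTime, FlightNo, Gate}; {Gate, PassengerID}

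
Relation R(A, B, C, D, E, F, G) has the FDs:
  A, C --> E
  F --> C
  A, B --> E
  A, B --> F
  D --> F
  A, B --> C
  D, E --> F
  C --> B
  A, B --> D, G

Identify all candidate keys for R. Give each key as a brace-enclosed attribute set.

No FD produces {A}, so it must be in every candidate key.
Closure of {A, B} is {A, B, C, D, E, F, G}, the whole schema; {A, B} is a candidate key.
Closure of {A, C} is {A, B, C, D, E, F, G}, the whole schema; {A, C} is a candidate key.
Closure of {A, D} is {A, B, C, D, E, F, G}, the whole schema; {A, D} is a candidate key.
Closure of {A, F} is {A, B, C, D, E, F, G}, the whole schema; {A, F} is a candidate key.
Any other superkey properly contains one of these, so there are no further candidate keys.

{A, B}, {A, C}, {A, D}, {A, F}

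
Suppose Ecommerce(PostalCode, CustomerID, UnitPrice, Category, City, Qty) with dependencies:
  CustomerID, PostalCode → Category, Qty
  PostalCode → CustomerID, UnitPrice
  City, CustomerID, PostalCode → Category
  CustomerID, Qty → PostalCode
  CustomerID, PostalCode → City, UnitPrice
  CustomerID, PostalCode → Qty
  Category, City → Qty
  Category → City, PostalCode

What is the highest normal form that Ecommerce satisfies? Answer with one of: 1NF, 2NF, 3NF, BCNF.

BCNF

Candidate keys: {Category}, {CustomerID, Qty}, {PostalCode}. Prime attributes: {Category, CustomerID, PostalCode, Qty}.
Every FD has a superkey on the left, so the relation is in BCNF.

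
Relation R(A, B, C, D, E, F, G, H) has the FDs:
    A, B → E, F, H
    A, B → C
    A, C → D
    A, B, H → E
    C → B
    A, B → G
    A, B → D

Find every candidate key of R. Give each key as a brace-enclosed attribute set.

Attributes never on any right-hand side: {A} — every candidate key must contain it.
{A, B} is a candidate key since {A, B}⁺ = {A, B, C, D, E, F, G, H} covers every attribute.
{A, C} is a candidate key since {A, C}⁺ = {A, B, C, D, E, F, G, H} covers every attribute.
Any other superkey properly contains one of these, so there are no further candidate keys.

{A, B}, {A, C}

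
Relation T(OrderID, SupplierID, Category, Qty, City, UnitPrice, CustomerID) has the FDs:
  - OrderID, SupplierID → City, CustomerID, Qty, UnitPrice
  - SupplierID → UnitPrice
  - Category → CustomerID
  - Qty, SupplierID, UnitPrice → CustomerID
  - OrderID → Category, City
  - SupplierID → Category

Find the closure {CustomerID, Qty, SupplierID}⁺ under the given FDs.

{Category, CustomerID, Qty, SupplierID, UnitPrice}

Start with {CustomerID, Qty, SupplierID}.
SupplierID → UnitPrice applies; add {UnitPrice} → now {CustomerID, Qty, SupplierID, UnitPrice}.
SupplierID → Category applies; add {Category} → now {Category, CustomerID, Qty, SupplierID, UnitPrice}.
No further FD applies.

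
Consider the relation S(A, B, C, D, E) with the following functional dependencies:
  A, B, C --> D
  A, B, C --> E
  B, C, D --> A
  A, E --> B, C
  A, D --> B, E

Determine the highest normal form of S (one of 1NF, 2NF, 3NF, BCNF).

BCNF

Candidate keys: {A, B, C}, {A, D}, {A, E}, {B, C, D}. Prime attributes: {A, B, C, D, E}.
Each dependency's left side is a superkey — BCNF holds.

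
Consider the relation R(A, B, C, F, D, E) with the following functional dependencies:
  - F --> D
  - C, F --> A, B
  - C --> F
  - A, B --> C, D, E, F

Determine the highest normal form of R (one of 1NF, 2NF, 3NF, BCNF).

Candidate keys: {A, B}, {C}. Prime attributes: {A, B, C}.
F --> D breaks BCNF: {F}⁺ = {D, F}, so {F} is not a superkey.
Because {D} is non-prime and the left side of F --> D is not a superkey, the relation is not in 3NF.
No non-prime attribute depends on a proper subset of any candidate key, so 2NF holds.

2NF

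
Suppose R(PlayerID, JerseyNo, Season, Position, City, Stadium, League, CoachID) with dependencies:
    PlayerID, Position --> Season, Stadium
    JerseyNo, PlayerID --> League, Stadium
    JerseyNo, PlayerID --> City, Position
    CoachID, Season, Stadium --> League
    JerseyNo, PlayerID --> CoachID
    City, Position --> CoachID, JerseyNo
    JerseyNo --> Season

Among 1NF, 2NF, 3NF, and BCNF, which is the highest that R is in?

1NF

Candidate keys: {City, PlayerID, Position}, {JerseyNo, PlayerID}. Prime attributes: {City, JerseyNo, PlayerID, Position}.
PlayerID, Position --> Season, Stadium: {PlayerID, Position}⁺ = {PlayerID, Position, Season, Stadium}, which is not all of the attributes, so the left side is not a superkey — BCNF is violated.
PlayerID, Position --> Season, Stadium has non-prime {Season, Stadium} on the right and a non-superkey on the left, so 3NF fails.
{JerseyNo} is a proper subset of the key {JerseyNo, PlayerID}, and {JerseyNo}⁺ contains the non-prime attribute {Season} — a partial dependency, so 2NF is violated.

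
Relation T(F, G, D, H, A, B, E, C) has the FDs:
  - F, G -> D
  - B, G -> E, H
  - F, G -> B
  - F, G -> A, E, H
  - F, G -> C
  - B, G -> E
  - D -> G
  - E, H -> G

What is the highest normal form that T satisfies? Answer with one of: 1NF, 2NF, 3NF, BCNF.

3NF

Candidate keys: {D, F}, {E, F, H}, {F, G}. Prime attributes: {D, E, F, G, H}.
B, G -> E, H breaks BCNF: {B, G}⁺ = {B, E, G, H}, so {B, G} is not a superkey.
Since {E, H} ⊆ prime attributes and every other non-superkey FD also has a prime right side, the schema is in 3NF.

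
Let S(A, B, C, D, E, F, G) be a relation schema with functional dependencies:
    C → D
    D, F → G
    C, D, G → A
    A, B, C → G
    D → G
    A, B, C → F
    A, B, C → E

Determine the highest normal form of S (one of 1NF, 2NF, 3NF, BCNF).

Candidate key: {B, C}. Prime attributes: {B, C}.
C → D: {C}⁺ = {A, C, D, G}, which is not all of the attributes, so the left side is not a superkey — BCNF is violated.
C → D determines the non-prime attribute {D} from a non-superkey — 3NF is violated.
Since {C} ⊂ {B, C} and {C}⁺ ⊇ {A, D, G} with {A, D, G} non-prime, there is a partial dependency; 2NF fails.

1NF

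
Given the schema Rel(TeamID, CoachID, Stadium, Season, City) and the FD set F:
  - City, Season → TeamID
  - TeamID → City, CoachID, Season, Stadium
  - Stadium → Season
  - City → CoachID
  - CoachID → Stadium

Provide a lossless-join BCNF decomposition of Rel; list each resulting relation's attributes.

{City, CoachID, TeamID}; {CoachID, Stadium}; {Season, Stadium}

Candidate keys of the original relation: {City}, {TeamID}.
{City, CoachID, Season, Stadium, TeamID}: {Stadium} determines {Season, Stadium} here but is not a superkey — split on Stadium → Season, giving {Season, Stadium} and {City, CoachID, Stadium, TeamID}.
{Season, Stadium} is in BCNF.
{City, CoachID, Stadium, TeamID}: {CoachID} determines {CoachID, Stadium} here but is not a superkey — split on CoachID → Stadium, giving {CoachID, Stadium} and {City, CoachID, TeamID}.
{CoachID, Stadium} is in BCNF.
{City, CoachID, TeamID} is in BCNF.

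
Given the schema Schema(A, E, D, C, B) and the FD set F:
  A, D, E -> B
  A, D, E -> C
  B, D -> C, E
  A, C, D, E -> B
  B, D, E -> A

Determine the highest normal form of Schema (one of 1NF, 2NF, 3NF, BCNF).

BCNF

Candidate keys: {A, D, E}, {B, D}. Prime attributes: {A, B, D, E}.
The left-hand side of every FD is a superkey, so BCNF is satisfied.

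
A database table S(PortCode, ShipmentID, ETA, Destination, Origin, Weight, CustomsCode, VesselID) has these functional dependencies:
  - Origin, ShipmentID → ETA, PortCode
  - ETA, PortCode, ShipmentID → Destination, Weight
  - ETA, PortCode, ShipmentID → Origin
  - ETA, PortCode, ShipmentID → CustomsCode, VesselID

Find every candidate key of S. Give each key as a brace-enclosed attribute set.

{ETA, PortCode, ShipmentID}, {Origin, ShipmentID}

No FD produces {ShipmentID}, so it must be in every candidate key.
{Origin, ShipmentID}⁺ = {CustomsCode, Destination, ETA, Origin, PortCode, ShipmentID, VesselID, Weight}, which is every attribute, so {Origin, ShipmentID} is a candidate key.
{ETA, PortCode, ShipmentID}⁺ = {CustomsCode, Destination, ETA, Origin, PortCode, ShipmentID, VesselID, Weight}, which is every attribute, so {ETA, PortCode, ShipmentID} is a candidate key.
No proper subset of any of these is a key, and no other minimal superkey exists.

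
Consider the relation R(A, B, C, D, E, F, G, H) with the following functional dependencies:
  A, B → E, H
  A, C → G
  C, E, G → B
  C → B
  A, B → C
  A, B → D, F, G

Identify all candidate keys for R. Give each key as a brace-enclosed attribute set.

No FD produces {A}, so it must be in every candidate key.
Closure of {A, B} is {A, B, C, D, E, F, G, H}, the whole schema; {A, B} is a candidate key.
Closure of {A, C} is {A, B, C, D, E, F, G, H}, the whole schema; {A, C} is a candidate key.
No proper subset of any of these is a key, and no other minimal superkey exists.

{A, B}, {A, C}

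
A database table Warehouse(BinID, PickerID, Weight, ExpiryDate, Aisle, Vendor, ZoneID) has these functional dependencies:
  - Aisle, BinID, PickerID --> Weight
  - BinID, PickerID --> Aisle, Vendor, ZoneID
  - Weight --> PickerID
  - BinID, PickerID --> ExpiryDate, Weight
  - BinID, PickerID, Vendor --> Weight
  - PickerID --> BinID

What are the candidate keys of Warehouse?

Closure of {PickerID} is {Aisle, BinID, ExpiryDate, PickerID, Vendor, Weight, ZoneID}, the whole schema; {PickerID} is a candidate key.
Closure of {Weight} is {Aisle, BinID, ExpiryDate, PickerID, Vendor, Weight, ZoneID}, the whole schema; {Weight} is a candidate key.
Any other superkey properly contains one of these, so there are no further candidate keys.

{PickerID}, {Weight}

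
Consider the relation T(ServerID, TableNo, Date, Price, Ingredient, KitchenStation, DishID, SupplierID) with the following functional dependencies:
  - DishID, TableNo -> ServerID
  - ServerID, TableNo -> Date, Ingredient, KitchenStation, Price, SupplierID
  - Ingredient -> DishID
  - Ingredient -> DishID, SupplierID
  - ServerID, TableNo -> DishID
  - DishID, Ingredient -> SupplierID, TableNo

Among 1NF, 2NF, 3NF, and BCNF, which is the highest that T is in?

BCNF

Candidate keys: {DishID, TableNo}, {Ingredient}, {ServerID, TableNo}. Prime attributes: {DishID, Ingredient, ServerID, TableNo}.
The left-hand side of every FD is a superkey, so BCNF is satisfied.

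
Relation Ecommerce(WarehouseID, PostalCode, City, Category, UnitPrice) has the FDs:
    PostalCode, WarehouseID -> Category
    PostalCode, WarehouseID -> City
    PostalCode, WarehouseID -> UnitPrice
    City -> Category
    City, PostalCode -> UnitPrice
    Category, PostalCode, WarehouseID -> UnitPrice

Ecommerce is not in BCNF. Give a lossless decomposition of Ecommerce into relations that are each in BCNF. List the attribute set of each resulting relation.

Candidate key of the original relation: {PostalCode, WarehouseID}.
{Category, City, PostalCode, UnitPrice, WarehouseID}: {City} determines {Category, City} here but is not a superkey — split on City -> Category, giving {Category, City} and {City, PostalCode, UnitPrice, WarehouseID}.
{Category, City} is in BCNF.
{City, PostalCode, UnitPrice, WarehouseID}: {City, PostalCode} determines {City, PostalCode, UnitPrice} here but is not a superkey — split on City, PostalCode -> UnitPrice, giving {City, PostalCode, UnitPrice} and {City, PostalCode, WarehouseID}.
{City, PostalCode, UnitPrice} is in BCNF.
{City, PostalCode, WarehouseID} is in BCNF.

{Category, City}; {City, PostalCode, UnitPrice}; {City, PostalCode, WarehouseID}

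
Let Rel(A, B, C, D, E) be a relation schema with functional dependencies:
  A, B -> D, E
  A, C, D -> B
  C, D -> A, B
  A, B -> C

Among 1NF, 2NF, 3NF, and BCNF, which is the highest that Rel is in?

BCNF

Candidate keys: {A, B}, {C, D}. Prime attributes: {A, B, C, D}.
The left-hand side of every FD is a superkey, so BCNF is satisfied.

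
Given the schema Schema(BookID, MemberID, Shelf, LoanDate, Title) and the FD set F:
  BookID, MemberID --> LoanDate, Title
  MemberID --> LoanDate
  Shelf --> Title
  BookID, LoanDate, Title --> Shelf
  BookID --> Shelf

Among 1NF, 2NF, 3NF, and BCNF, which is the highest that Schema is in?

Candidate key: {BookID, MemberID}. Prime attributes: {BookID, MemberID}.
For MemberID --> LoanDate we have {MemberID}⁺ = {LoanDate, MemberID}; {MemberID} is not a superkey, so BCNF fails.
Because {LoanDate} is non-prime and the left side of MemberID --> LoanDate is not a superkey, the relation is not in 3NF.
The proper key subset {BookID} of {BookID, MemberID} determines non-prime {Shelf, Title}, so the relation is not even in 2NF.

1NF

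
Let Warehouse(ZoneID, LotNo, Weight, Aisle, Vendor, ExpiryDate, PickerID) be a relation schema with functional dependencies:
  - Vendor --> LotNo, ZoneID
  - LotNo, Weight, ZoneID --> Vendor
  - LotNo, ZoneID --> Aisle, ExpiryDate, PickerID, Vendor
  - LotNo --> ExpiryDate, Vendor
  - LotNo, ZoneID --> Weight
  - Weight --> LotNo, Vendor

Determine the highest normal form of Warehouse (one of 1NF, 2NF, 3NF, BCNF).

Candidate keys: {LotNo}, {Vendor}, {Weight}. Prime attributes: {LotNo, Vendor, Weight}.
Every FD has a superkey on the left, so the relation is in BCNF.

BCNF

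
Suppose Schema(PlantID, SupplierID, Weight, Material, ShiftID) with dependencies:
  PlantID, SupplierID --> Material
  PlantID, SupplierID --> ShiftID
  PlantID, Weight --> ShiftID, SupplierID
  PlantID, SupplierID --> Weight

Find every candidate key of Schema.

{PlantID, SupplierID}, {PlantID, Weight}

Attributes never on any right-hand side: {PlantID} — every candidate key must contain it.
{PlantID, SupplierID}⁺ = {Material, PlantID, ShiftID, SupplierID, Weight}, which is every attribute, so {PlantID, SupplierID} is a candidate key.
{PlantID, Weight}⁺ = {Material, PlantID, ShiftID, SupplierID, Weight}, which is every attribute, so {PlantID, Weight} is a candidate key.
No proper subset of any of these is a key, and no other minimal superkey exists.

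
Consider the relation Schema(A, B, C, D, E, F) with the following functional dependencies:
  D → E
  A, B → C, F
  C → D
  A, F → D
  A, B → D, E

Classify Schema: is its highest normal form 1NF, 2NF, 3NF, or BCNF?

Candidate key: {A, B}. Prime attributes: {A, B}.
D → E: {D}⁺ = {D, E}, which is not all of the attributes, so the left side is not a superkey — BCNF is violated.
Because {E} is non-prime and the left side of D → E is not a superkey, the relation is not in 3NF.
Checking every proper subset of each key, none determines a non-prime attribute — 2NF is satisfied.

2NF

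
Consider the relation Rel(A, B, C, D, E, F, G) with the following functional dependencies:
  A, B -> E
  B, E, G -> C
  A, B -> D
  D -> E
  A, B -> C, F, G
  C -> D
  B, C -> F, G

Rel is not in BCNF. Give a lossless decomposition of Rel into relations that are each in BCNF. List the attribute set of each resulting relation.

Candidate key of the original relation: {A, B}.
{A, B, C, D, E, F, G}: {B, E, G} determines {B, C, D, E, F, G} here but is not a superkey — split on B, E, G -> C, D, F, giving {B, C, D, E, F, G} and {A, B, E, G}.
{B, C, D, E, F, G}: {D} determines {D, E} here but is not a superkey — split on D -> E, giving {D, E} and {B, C, D, F, G}.
{D, E} has no BCNF violation.
{B, C, D, F, G}: {C} determines {C, D} here but is not a superkey — split on C -> D, giving {C, D} and {B, C, F, G}.
{C, D} has no BCNF violation.
{B, C, F, G} has no BCNF violation.
{A, B, E, G} has no BCNF violation.

{A, B, E, G}; {B, C, F, G}; {C, D}; {D, E}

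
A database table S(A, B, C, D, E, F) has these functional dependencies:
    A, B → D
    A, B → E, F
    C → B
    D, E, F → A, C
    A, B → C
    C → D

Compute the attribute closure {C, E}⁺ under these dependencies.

{B, C, D, E}

Start with {C, E}.
C → B applies; add {B} → now {B, C, E}.
C → D applies; add {D} → now {B, C, D, E}.
No further FD applies.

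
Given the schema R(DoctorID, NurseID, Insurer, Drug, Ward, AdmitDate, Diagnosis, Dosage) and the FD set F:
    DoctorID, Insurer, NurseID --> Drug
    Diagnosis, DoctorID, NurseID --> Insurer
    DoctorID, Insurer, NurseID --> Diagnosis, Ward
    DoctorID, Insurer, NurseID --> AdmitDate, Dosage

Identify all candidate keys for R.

{Diagnosis, DoctorID, NurseID}, {DoctorID, Insurer, NurseID}

No FD produces {DoctorID, NurseID}, so they must be in every candidate key.
Closure of {Diagnosis, DoctorID, NurseID} is {AdmitDate, Diagnosis, DoctorID, Dosage, Drug, Insurer, NurseID, Ward}, the whole schema; {Diagnosis, DoctorID, NurseID} is a candidate key.
Closure of {DoctorID, Insurer, NurseID} is {AdmitDate, Diagnosis, DoctorID, Dosage, Drug, Insurer, NurseID, Ward}, the whole schema; {DoctorID, Insurer, NurseID} is a candidate key.
These are minimal and exhaustive — every other superkey contains one of them.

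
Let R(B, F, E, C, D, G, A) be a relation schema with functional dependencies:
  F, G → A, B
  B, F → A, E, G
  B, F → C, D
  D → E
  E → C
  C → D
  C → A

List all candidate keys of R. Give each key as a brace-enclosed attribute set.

{B, F}, {F, G}

{F} never appears on the right of any FD, so every key must include it.
{B, F}⁺ = {A, B, C, D, E, F, G}, which is every attribute, so {B, F} is a candidate key.
{F, G}⁺ = {A, B, C, D, E, F, G}, which is every attribute, so {F, G} is a candidate key.
Any other superkey properly contains one of these, so there are no further candidate keys.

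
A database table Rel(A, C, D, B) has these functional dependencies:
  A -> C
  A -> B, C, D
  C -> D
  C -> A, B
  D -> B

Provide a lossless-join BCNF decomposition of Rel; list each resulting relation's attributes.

Candidate keys of the original relation: {A}, {C}.
Within {A, B, C, D}: {D}⁺ ∩ {A, B, C, D} = {B, D}, not the whole set, so D -> B violates BCNF; decompose into {B, D} and {A, C, D}.
{B, D} is in BCNF.
{A, C, D} is in BCNF.

{A, C, D}; {B, D}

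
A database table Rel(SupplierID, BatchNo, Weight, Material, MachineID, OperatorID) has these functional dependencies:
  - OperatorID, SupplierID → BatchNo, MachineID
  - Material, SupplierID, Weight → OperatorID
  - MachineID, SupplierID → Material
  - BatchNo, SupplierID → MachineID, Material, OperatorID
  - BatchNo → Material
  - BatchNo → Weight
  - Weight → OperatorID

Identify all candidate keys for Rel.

{BatchNo, SupplierID}, {OperatorID, SupplierID}, {SupplierID, Weight}

No FD produces {SupplierID}, so it must be in every candidate key.
{BatchNo, SupplierID}⁺ = {BatchNo, MachineID, Material, OperatorID, SupplierID, Weight} — all of the relation — so {BatchNo, SupplierID} is a candidate key.
{OperatorID, SupplierID}⁺ = {BatchNo, MachineID, Material, OperatorID, SupplierID, Weight} — all of the relation — so {OperatorID, SupplierID} is a candidate key.
{SupplierID, Weight}⁺ = {BatchNo, MachineID, Material, OperatorID, SupplierID, Weight} — all of the relation — so {SupplierID, Weight} is a candidate key.
These are minimal and exhaustive — every other superkey contains one of them.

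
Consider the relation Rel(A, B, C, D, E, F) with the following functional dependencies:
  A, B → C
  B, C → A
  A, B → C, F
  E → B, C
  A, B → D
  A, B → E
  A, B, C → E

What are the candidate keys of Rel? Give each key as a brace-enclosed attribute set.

{E}⁺ = {A, B, C, D, E, F} — all of the relation — so {E} is a candidate key.
{A, B}⁺ = {A, B, C, D, E, F} — all of the relation — so {A, B} is a candidate key.
{B, C}⁺ = {A, B, C, D, E, F} — all of the relation — so {B, C} is a candidate key.
No proper subset of any of these is a key, and no other minimal superkey exists.

{A, B}, {B, C}, {E}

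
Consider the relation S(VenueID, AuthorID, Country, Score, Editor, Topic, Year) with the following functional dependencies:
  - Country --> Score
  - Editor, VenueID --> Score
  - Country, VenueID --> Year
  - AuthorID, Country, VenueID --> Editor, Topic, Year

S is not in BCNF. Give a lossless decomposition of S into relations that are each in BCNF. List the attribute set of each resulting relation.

{AuthorID, Country, Editor, Topic, VenueID}; {Country, Score}; {Country, VenueID, Year}

Candidate key of the original relation: {AuthorID, Country, VenueID}.
In {AuthorID, Country, Editor, Score, Topic, VenueID, Year}, {Country} is not a superkey ({Country}⁺ restricted to this set is {Country, Score}), so split on Country --> Score into {Country, Score} and {AuthorID, Country, Editor, Topic, VenueID, Year}.
{Country, Score}: every determinant is a superkey — BCNF.
In {AuthorID, Country, Editor, Topic, VenueID, Year}, {Country, VenueID} is not a superkey ({Country, VenueID}⁺ restricted to this set is {Country, VenueID, Year}), so split on Country, VenueID --> Year into {Country, VenueID, Year} and {AuthorID, Country, Editor, Topic, VenueID}.
{Country, VenueID, Year}: every determinant is a superkey — BCNF.
{AuthorID, Country, Editor, Topic, VenueID}: every determinant is a superkey — BCNF.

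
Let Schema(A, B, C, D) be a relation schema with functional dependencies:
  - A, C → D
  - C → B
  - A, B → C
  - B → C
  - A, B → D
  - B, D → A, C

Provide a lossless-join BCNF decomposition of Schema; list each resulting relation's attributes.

Candidate keys of the original relation: {A, B}, {A, C}, {B, D}, {C, D}.
{A, B, C, D}: {C} determines {B, C} here but is not a superkey — split on C → B, giving {B, C} and {A, C, D}.
{B, C} is in BCNF.
{A, C, D} is in BCNF.

{A, C, D}; {B, C}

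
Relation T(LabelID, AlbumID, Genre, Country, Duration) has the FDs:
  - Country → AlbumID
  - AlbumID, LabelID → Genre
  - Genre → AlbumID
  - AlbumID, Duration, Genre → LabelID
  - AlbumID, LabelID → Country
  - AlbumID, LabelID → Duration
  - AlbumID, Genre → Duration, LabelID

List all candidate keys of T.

{AlbumID, LabelID}, {Country, LabelID}, {Genre}

Closure of {Genre} is {AlbumID, Country, Duration, Genre, LabelID}, the whole schema; {Genre} is a candidate key.
Closure of {AlbumID, LabelID} is {AlbumID, Country, Duration, Genre, LabelID}, the whole schema; {AlbumID, LabelID} is a candidate key.
Closure of {Country, LabelID} is {AlbumID, Country, Duration, Genre, LabelID}, the whole schema; {Country, LabelID} is a candidate key.
Any other superkey properly contains one of these, so there are no further candidate keys.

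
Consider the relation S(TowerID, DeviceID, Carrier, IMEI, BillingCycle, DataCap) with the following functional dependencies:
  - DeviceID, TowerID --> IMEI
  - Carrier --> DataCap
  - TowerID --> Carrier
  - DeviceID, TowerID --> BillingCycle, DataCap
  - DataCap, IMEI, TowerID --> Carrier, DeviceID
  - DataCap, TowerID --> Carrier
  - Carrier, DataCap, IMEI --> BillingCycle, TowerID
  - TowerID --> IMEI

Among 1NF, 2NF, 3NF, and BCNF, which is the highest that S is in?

1NF

Candidate keys: {Carrier, IMEI}, {TowerID}. Prime attributes: {Carrier, IMEI, TowerID}.
Carrier --> DataCap breaks BCNF: {Carrier}⁺ = {Carrier, DataCap}, so {Carrier} is not a superkey.
Carrier --> DataCap determines the non-prime attribute {DataCap} from a non-superkey — 3NF is violated.
{Carrier} is a proper subset of the key {Carrier, IMEI}, and {Carrier}⁺ contains the non-prime attribute {DataCap} — a partial dependency, so 2NF is violated.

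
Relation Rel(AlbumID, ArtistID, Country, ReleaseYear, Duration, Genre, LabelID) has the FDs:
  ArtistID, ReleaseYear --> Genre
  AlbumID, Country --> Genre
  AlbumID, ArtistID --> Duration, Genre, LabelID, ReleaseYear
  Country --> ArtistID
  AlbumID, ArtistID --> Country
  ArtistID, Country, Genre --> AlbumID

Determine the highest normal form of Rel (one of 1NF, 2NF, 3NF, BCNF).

3NF

Candidate keys: {AlbumID, ArtistID}, {AlbumID, Country}, {Country, Genre}, {Country, ReleaseYear}. Prime attributes: {AlbumID, ArtistID, Country, Genre, ReleaseYear}.
ArtistID, ReleaseYear --> Genre breaks BCNF: {ArtistID, ReleaseYear}⁺ = {ArtistID, Genre, ReleaseYear}, so {ArtistID, ReleaseYear} is not a superkey.
But every attribute on its right side ({Genre}) is prime, and the same holds for every other non-superkey FD, so 3NF still holds.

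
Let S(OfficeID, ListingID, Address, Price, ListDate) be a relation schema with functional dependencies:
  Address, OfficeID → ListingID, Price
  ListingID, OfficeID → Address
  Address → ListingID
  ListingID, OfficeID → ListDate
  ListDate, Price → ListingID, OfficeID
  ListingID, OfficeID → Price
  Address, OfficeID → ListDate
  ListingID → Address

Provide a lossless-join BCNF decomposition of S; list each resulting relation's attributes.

{Address, ListDate, OfficeID, Price}; {Address, ListingID}

Candidate keys of the original relation: {Address, OfficeID}, {ListDate, Price}, {ListingID, OfficeID}.
Within {Address, ListDate, ListingID, OfficeID, Price}: {Address}⁺ ∩ {Address, ListDate, ListingID, OfficeID, Price} = {Address, ListingID}, not the whole set, so Address → ListingID violates BCNF; decompose into {Address, ListingID} and {Address, ListDate, OfficeID, Price}.
{Address, ListingID} is in BCNF.
{Address, ListDate, OfficeID, Price} is in BCNF.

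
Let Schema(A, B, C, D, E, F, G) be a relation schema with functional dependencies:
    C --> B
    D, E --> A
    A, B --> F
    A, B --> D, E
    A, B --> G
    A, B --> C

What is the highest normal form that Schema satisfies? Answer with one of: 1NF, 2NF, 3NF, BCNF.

3NF

Candidate keys: {A, B}, {A, C}, {B, D, E}, {C, D, E}. Prime attributes: {A, B, C, D, E}.
For C --> B we have {C}⁺ = {B, C}; {C} is not a superkey, so BCNF fails.
But every attribute on its right side ({B}) is prime, and the same holds for every other non-superkey FD, so 3NF still holds.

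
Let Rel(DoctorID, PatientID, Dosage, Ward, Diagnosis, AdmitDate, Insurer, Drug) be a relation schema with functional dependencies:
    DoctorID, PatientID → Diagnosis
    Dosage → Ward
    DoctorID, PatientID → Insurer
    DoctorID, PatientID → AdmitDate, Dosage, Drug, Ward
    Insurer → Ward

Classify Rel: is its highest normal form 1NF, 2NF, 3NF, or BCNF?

2NF

Candidate key: {DoctorID, PatientID}. Prime attributes: {DoctorID, PatientID}.
Dosage → Ward breaks BCNF: {Dosage}⁺ = {Dosage, Ward}, so {Dosage} is not a superkey.
Dosage → Ward has non-prime {Ward} on the right and a non-superkey on the left, so 3NF fails.
Checking every proper subset of each key, none determines a non-prime attribute — 2NF is satisfied.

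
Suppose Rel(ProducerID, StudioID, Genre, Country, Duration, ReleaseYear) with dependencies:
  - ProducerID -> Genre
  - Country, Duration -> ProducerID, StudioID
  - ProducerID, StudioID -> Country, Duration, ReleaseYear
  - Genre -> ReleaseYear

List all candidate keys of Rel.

{Country, Duration} is a candidate key since {Country, Duration}⁺ = {Country, Duration, Genre, ProducerID, ReleaseYear, StudioID} covers every attribute.
{ProducerID, StudioID} is a candidate key since {ProducerID, StudioID}⁺ = {Country, Duration, Genre, ProducerID, ReleaseYear, StudioID} covers every attribute.
Any other superkey properly contains one of these, so there are no further candidate keys.

{Country, Duration}, {ProducerID, StudioID}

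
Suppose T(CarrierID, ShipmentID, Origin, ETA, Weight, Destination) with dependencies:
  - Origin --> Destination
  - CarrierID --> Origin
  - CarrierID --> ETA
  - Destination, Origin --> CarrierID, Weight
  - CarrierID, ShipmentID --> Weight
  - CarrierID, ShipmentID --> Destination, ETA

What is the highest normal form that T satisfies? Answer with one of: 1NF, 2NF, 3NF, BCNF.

1NF

Candidate keys: {CarrierID, ShipmentID}, {Origin, ShipmentID}. Prime attributes: {CarrierID, Origin, ShipmentID}.
For Origin --> Destination we have {Origin}⁺ = {CarrierID, Destination, ETA, Origin, Weight}; {Origin} is not a superkey, so BCNF fails.
Origin --> Destination has non-prime {Destination} on the right and a non-superkey on the left, so 3NF fails.
Since {CarrierID} ⊂ {CarrierID, ShipmentID} and {CarrierID}⁺ ⊇ {Destination, ETA, Weight} with {Destination, ETA, Weight} non-prime, there is a partial dependency; 2NF fails.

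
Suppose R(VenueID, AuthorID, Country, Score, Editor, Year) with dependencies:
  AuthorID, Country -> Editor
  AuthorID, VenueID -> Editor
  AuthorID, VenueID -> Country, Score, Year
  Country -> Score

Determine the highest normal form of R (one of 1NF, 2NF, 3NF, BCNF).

Candidate key: {AuthorID, VenueID}. Prime attributes: {AuthorID, VenueID}.
AuthorID, Country -> Editor breaks BCNF: {AuthorID, Country}⁺ = {AuthorID, Country, Editor, Score}, so {AuthorID, Country} is not a superkey.
AuthorID, Country -> Editor determines the non-prime attribute {Editor} from a non-superkey — 3NF is violated.
No non-prime attribute depends on a proper subset of any candidate key, so 2NF holds.

2NF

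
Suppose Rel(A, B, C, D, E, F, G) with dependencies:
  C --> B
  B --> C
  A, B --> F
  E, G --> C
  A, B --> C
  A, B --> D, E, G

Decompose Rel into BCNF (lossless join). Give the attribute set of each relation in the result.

{A, D, E, F, G}; {B, C}; {C, E, G}

Candidate keys of the original relation: {A, B}, {A, C}, {A, E, G}.
Within {A, B, C, D, E, F, G}: {C}⁺ ∩ {A, B, C, D, E, F, G} = {B, C}, not the whole set, so C --> B violates BCNF; decompose into {B, C} and {A, C, D, E, F, G}.
{B, C} is in BCNF.
Within {A, C, D, E, F, G}: {E, G}⁺ ∩ {A, C, D, E, F, G} = {C, E, G}, not the whole set, so E, G --> C violates BCNF; decompose into {C, E, G} and {A, D, E, F, G}.
{C, E, G} is in BCNF.
{A, D, E, F, G} is in BCNF.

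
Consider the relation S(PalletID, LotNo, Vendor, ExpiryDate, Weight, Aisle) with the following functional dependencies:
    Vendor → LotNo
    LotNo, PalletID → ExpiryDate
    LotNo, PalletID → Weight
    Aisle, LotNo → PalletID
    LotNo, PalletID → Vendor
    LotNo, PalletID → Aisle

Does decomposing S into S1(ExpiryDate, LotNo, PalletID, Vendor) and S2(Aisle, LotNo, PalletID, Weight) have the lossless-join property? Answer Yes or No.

Yes

Common attributes: {LotNo, PalletID}; their closure is {Aisle, ExpiryDate, LotNo, PalletID, Vendor, Weight}.
This includes all of S1, so the common attributes are a superkey of S1 — the join is lossless.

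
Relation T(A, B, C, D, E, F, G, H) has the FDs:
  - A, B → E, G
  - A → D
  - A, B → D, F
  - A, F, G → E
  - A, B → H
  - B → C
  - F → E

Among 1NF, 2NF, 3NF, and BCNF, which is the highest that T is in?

1NF

Candidate key: {A, B}. Prime attributes: {A, B}.
For A → D we have {A}⁺ = {A, D}; {A} is not a superkey, so BCNF fails.
Because {D} is non-prime and the left side of A → D is not a superkey, the relation is not in 3NF.
Since {A} ⊂ {A, B} and {A}⁺ ⊇ {D} with {D} non-prime, there is a partial dependency; 2NF fails.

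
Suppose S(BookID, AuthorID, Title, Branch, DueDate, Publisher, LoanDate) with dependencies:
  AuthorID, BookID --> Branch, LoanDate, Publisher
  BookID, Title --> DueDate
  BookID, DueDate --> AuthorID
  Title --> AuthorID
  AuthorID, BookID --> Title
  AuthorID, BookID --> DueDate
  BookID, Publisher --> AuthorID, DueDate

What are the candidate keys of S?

{AuthorID, BookID}, {BookID, DueDate}, {BookID, Publisher}, {BookID, Title}

{BookID} never appears on the right of any FD, so every key must include it.
Closure of {AuthorID, BookID} is {AuthorID, BookID, Branch, DueDate, LoanDate, Publisher, Title}, the whole schema; {AuthorID, BookID} is a candidate key.
Closure of {BookID, DueDate} is {AuthorID, BookID, Branch, DueDate, LoanDate, Publisher, Title}, the whole schema; {BookID, DueDate} is a candidate key.
Closure of {BookID, Publisher} is {AuthorID, BookID, Branch, DueDate, LoanDate, Publisher, Title}, the whole schema; {BookID, Publisher} is a candidate key.
Closure of {BookID, Title} is {AuthorID, BookID, Branch, DueDate, LoanDate, Publisher, Title}, the whole schema; {BookID, Title} is a candidate key.
These are minimal and exhaustive — every other superkey contains one of them.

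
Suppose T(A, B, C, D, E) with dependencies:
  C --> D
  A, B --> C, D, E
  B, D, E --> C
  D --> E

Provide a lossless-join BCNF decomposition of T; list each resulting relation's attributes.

{A, B, C}; {C, D}; {D, E}

Candidate key of the original relation: {A, B}.
{A, B, C, D, E}: {C} determines {C, D, E} here but is not a superkey — split on C --> D, E, giving {C, D, E} and {A, B, C}.
{C, D, E}: {D} determines {D, E} here but is not a superkey — split on D --> E, giving {D, E} and {C, D}.
{D, E} has no BCNF violation.
{C, D} has no BCNF violation.
{A, B, C} has no BCNF violation.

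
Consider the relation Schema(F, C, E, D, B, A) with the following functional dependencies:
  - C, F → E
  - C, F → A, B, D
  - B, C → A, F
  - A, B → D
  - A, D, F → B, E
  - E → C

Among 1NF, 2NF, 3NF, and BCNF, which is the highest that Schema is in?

Candidate keys: {A, B, F}, {A, D, F}, {B, C}, {B, E}, {C, F}, {E, F}. Prime attributes: {A, B, C, D, E, F}.
A, B → D breaks BCNF: {A, B}⁺ = {A, B, D}, so {A, B} is not a superkey.
Its right-hand attributes {D} are all prime, as are those of every other non-superkey FD — the relation is in 3NF.

3NF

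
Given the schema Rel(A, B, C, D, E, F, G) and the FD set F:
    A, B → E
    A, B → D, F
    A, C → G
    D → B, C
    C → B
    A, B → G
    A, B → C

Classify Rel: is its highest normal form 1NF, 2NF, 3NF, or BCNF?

3NF

Candidate keys: {A, B}, {A, C}, {A, D}. Prime attributes: {A, B, C, D}.
For D → B, C we have {D}⁺ = {B, C, D}; {D} is not a superkey, so BCNF fails.
Since {B, C} ⊆ prime attributes and every other non-superkey FD also has a prime right side, the schema is in 3NF.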